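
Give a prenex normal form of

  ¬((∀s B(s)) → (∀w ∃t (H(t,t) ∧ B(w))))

Eliminate → and ↔ using ¬ and ∨.
  ¬(¬(∀s B(s)) ∨ (∀w ∃t (H(t,t) ∧ B(w))))
Push ¬ through the quantifiers and connectives to reach negation normal form:
  (∀s B(s)) ∧ (∃w ∀t (¬H(t,t) ∨ ¬B(w)))
Extract every quantifier outward, since the variables are now distinct and don't occur free across branches:
  ∀s ∃w ∀t (B(s) ∧ (¬H(t,t) ∨ ¬B(w)))

∀s ∃w ∀t (B(s) ∧ (¬H(t,t) ∨ ¬B(w)))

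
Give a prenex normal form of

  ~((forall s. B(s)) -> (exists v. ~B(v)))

Eliminate → and ↔ using ¬ and ∨.
  ~(~(forall s. B(s)) | (exists v. ~B(v)))
Drive negations inward (¬∀x A ≡ ∃x ¬A, ¬∃x A ≡ ∀x ¬A, De Morgan for ∧/∨):
  (forall s. B(s)) & (forall v. B(v))
All bound variables are already distinct, so no renaming is needed.
Finally move all quantifiers to the prefix:
  forall s. forall v. (B(s) & B(v))

forall s. forall v. (B(s) & B(v))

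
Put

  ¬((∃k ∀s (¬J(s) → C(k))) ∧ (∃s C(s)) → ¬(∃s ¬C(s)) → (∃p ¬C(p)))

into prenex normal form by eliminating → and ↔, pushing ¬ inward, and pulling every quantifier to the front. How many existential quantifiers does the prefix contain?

First replace A → B with ¬A ∨ B.
  ¬(¬((∃k ∀s (¬¬J(s) ∨ C(k))) ∧ (∃s C(s))) ∨ ¬¬(∃s ¬C(s)) ∨ (∃p ¬C(p)))
Drive negations inward (¬∀x A ≡ ∃x ¬A, ¬∃x A ≡ ∀x ¬A, De Morgan for ∧/∨):
  (∃k ∀s (J(s) ∨ C(k))) ∧ (∃s C(s)) ∧ (∀s C(s)) ∧ (∀p C(p))
Give each quantifier a distinct variable: s↦a, s↦b.
  (∃k ∀s (J(s) ∨ C(k))) ∧ (∃a C(a)) ∧ (∀b C(b)) ∧ (∀p C(p))
Extract every quantifier outward, since the variables are now distinct and don't occur free across branches:
  ∃k ∀s ∃a ∀b ∀p ((J(s) ∨ C(k)) ∧ C(a) ∧ C(b) ∧ C(p))
The prefix is ∃k ∀s ∃a ∀b ∀p: 3 universal, 2 existential.

2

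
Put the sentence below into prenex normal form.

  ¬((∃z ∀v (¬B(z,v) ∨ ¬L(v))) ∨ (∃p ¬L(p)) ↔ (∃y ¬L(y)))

Eliminate → and ↔ using ¬ and ∨; A ↔ B as (¬A ∨ B) ∧ (¬B ∨ A).
  ¬((¬((∃z ∀v (¬B(z,v) ∨ ¬L(v))) ∨ (∃p ¬L(p))) ∨ (∃y ¬L(y))) ∧ (¬(∃y ¬L(y)) ∨ (∃z ∀v (¬B(z,v) ∨ ¬L(v))) ∨ (∃p ¬L(p))))
Move each ¬ inward, flipping quantifiers it crosses:
  ((∃z ∀v (¬B(z,v) ∨ ¬L(v))) ∨ (∃p ¬L(p))) ∧ (∀y L(y)) ∨ (∃y ¬L(y)) ∧ (∀z ∃v (B(z,v) ∧ L(v))) ∧ (∀p L(p))
Standardize variables apart so no two quantifiers bind the same name: y↦x1, z↦s, v↦t, p↦u.
  ((∃z ∀v (¬B(z,v) ∨ ¬L(v))) ∨ (∃p ¬L(p))) ∧ (∀y L(y)) ∨ (∃x1 ¬L(x1)) ∧ (∀s ∃t (B(s,t) ∧ L(t))) ∧ (∀u L(u))
Finally move all quantifiers to the prefix:
  ∃z ∀v ∃p ∀y ∃x1 ∀s ∃t ∀u ((¬B(z,v) ∨ ¬L(v) ∨ ¬L(p)) ∧ L(y) ∨ ¬L(x1) ∧ B(s,t) ∧ L(t) ∧ L(u))

∃z ∀v ∃p ∀y ∃x1 ∀s ∃t ∀u ((¬B(z,v) ∨ ¬L(v) ∨ ¬L(p)) ∧ L(y) ∨ ¬L(x1) ∧ B(s,t) ∧ L(t) ∧ L(u))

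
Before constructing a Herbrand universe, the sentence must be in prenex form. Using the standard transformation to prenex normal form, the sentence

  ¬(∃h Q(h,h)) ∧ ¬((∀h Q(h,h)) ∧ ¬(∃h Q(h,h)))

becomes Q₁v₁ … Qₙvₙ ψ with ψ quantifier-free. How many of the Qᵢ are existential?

2

Move each ¬ inward, flipping quantifiers it crosses:
  (∀h ¬Q(h,h)) ∧ ((∃h ¬Q(h,h)) ∨ (∃h Q(h,h)))
Give each quantifier a distinct variable: h↦b, h↦w.
  (∀h ¬Q(h,h)) ∧ ((∃b ¬Q(b,b)) ∨ (∃w Q(w,w)))
Extract every quantifier outward, since the variables are now distinct and don't occur free across branches:
  ∀h ∃b ∃w (¬Q(h,h) ∧ (¬Q(b,b) ∨ Q(w,w)))
The prefix is ∀h ∃b ∃w: 1 universal, 2 existential.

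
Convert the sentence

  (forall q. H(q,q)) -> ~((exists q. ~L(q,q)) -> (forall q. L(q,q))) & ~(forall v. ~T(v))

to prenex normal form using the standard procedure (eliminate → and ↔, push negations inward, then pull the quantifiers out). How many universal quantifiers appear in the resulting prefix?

0

Rewrite implications/biconditionals: A → B as ¬A ∨ B.
  ~(forall q. H(q,q)) | ~(~(exists q. ~L(q,q)) | (forall q. L(q,q))) & ~(forall v. ~T(v))
Drive negations inward (¬∀x A ≡ ∃x ¬A, ¬∃x A ≡ ∀x ¬A, De Morgan for ∧/∨):
  (exists q. ~H(q,q)) | (exists q. ~L(q,q)) & (exists q. ~L(q,q)) & (exists v. T(v))
Standardize variables apart so no two quantifiers bind the same name: q↦a, q↦u.
  (exists q. ~H(q,q)) | (exists a. ~L(a,a)) & (exists u. ~L(u,u)) & (exists v. T(v))
Extract every quantifier outward, since the variables are now distinct and don't occur free across branches:
  exists q. exists a. exists u. exists v. (~H(q,q) | ~L(a,a) & ~L(u,u) & T(v))
The prefix is exists q exists a exists u exists v: 0 universal, 4 existential.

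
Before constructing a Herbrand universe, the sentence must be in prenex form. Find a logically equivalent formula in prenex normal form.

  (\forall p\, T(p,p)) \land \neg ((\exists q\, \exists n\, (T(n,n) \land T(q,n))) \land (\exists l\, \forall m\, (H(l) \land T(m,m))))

Drive negations inward (¬∀x A ≡ ∃x ¬A, ¬∃x A ≡ ∀x ¬A, De Morgan for ∧/∨):
  (\forall p\, T(p,p)) \land ((\forall q\, \forall n\, (\neg T(n,n) \lor \neg T(q,n))) \lor (\forall l\, \exists m\, (\neg H(l) \lor \neg T(m,m))))
Pull the quantifiers to the front (each side's bound variable is not free in the other side):
  \forall p\, \forall q\, \forall n\, \forall l\, \exists m\, (T(p,p) \land (\neg T(n,n) \lor \neg T(q,n) \lor \neg H(l) \lor \neg T(m,m)))

\forall p\, \forall q\, \forall n\, \forall l\, \exists m\, (T(p,p) \land (\neg T(n,n) \lor \neg T(q,n) \lor \neg H(l) \lor \neg T(m,m)))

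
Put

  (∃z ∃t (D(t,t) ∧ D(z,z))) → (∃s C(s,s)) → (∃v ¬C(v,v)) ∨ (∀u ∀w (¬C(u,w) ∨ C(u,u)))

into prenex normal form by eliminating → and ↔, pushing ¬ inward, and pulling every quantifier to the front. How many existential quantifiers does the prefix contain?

Eliminate → and ↔ using ¬ and ∨.
  ¬(∃z ∃t (D(t,t) ∧ D(z,z))) ∨ ¬(∃s C(s,s)) ∨ (∃v ¬C(v,v)) ∨ (∀u ∀w (¬C(u,w) ∨ C(u,u)))
Drive negations inward (¬∀x A ≡ ∃x ¬A, ¬∃x A ≡ ∀x ¬A, De Morgan for ∧/∨):
  (∀z ∀t (¬D(t,t) ∨ ¬D(z,z))) ∨ (∀s ¬C(s,s)) ∨ (∃v ¬C(v,v)) ∨ (∀u ∀w (¬C(u,w) ∨ C(u,u)))
All bound variables are already distinct, so no renaming is needed.
Finally move all quantifiers to the prefix:
  ∀z ∀t ∀s ∃v ∀u ∀w (¬D(t,t) ∨ ¬D(z,z) ∨ ¬C(s,s) ∨ ¬C(v,v) ∨ ¬C(u,w) ∨ C(u,u))
The prefix is ∀z ∀t ∀s ∃v ∀u ∀w: 5 universal, 1 existential.

1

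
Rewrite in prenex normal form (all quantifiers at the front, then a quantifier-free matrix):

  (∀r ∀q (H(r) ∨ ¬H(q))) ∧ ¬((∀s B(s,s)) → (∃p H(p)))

∀r ∀q ∀s ∀p ((H(r) ∨ ¬H(q)) ∧ B(s,s) ∧ ¬H(p))

Eliminate → and ↔ using ¬ and ∨.
  (∀r ∀q (H(r) ∨ ¬H(q))) ∧ ¬(¬(∀s B(s,s)) ∨ (∃p H(p)))
Move each ¬ inward, flipping quantifiers it crosses:
  (∀r ∀q (H(r) ∨ ¬H(q))) ∧ (∀s B(s,s)) ∧ (∀p ¬H(p))
Extract every quantifier outward, since the variables are now distinct and don't occur free across branches:
  ∀r ∀q ∀s ∀p ((H(r) ∨ ¬H(q)) ∧ B(s,s) ∧ ¬H(p))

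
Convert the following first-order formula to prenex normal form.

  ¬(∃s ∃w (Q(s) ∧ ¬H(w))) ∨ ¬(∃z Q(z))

Move each ¬ inward, flipping quantifiers it crosses:
  (∀s ∀w (¬Q(s) ∨ H(w))) ∨ (∀z ¬Q(z))
Pull the quantifiers to the front (each side's bound variable is not free in the other side):
  ∀s ∀w ∀z (¬Q(s) ∨ H(w) ∨ ¬Q(z))

∀s ∀w ∀z (¬Q(s) ∨ H(w) ∨ ¬Q(z))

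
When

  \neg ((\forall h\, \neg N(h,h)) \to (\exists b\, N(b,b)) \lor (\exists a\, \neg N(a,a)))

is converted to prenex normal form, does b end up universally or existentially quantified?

First replace A → B with ¬A ∨ B.
  \neg (\neg (\forall h\, \neg N(h,h)) \lor (\exists b\, N(b,b)) \lor (\exists a\, \neg N(a,a)))
Move each ¬ inward, flipping quantifiers it crosses:
  (\forall h\, \neg N(h,h)) \land (\forall b\, \neg N(b,b)) \land (\forall a\, N(a,a))
Extract every quantifier outward, since the variables are now distinct and don't occur free across branches:
  \forall h\, \forall b\, \forall a\, (\neg N(h,h) \land \neg N(b,b) \land N(a,a))
The quantifier \exists b sits under an odd number of negations (counting the antecedent side of each →), so it flips to \forall b.

universal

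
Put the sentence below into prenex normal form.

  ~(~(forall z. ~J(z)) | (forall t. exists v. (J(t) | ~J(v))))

Move each ¬ inward, flipping quantifiers it crosses:
  (forall z. ~J(z)) & (exists t. forall v. (~J(t) & J(v)))
Finally move all quantifiers to the prefix:
  forall z. exists t. forall v. (~J(z) & ~J(t) & J(v))

forall z. exists t. forall v. (~J(z) & ~J(t) & J(v))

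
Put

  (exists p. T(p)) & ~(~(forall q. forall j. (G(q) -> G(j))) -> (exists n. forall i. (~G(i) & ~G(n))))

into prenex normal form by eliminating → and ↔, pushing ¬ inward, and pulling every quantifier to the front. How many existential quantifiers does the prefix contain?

First replace A → B with ¬A ∨ B.
  (exists p. T(p)) & ~(~~(forall q. forall j. (~G(q) | G(j))) | (exists n. forall i. (~G(i) & ~G(n))))
Drive negations inward (¬∀x A ≡ ∃x ¬A, ¬∃x A ≡ ∀x ¬A, De Morgan for ∧/∨):
  (exists p. T(p)) & (exists q. exists j. (G(q) & ~G(j))) & (forall n. exists i. (G(i) | G(n)))
Finally move all quantifiers to the prefix:
  exists p. exists q. exists j. forall n. exists i. (T(p) & G(q) & ~G(j) & (G(i) | G(n)))
The prefix is exists p exists q exists j forall n exists i: 1 universal, 4 existential.

4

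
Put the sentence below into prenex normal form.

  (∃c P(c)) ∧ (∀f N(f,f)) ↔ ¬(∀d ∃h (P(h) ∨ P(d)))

Eliminate → and ↔ using ¬ and ∨; A ↔ B as (¬A ∨ B) ∧ (¬B ∨ A).
  (¬((∃c P(c)) ∧ (∀f N(f,f))) ∨ ¬(∀d ∃h (P(h) ∨ P(d)))) ∧ (¬¬(∀d ∃h (P(h) ∨ P(d))) ∨ (∃c P(c)) ∧ (∀f N(f,f)))
Drive negations inward (¬∀x A ≡ ∃x ¬A, ¬∃x A ≡ ∀x ¬A, De Morgan for ∧/∨):
  ((∀c ¬P(c)) ∨ (∃f ¬N(f,f)) ∨ (∃d ∀h (¬P(h) ∧ ¬P(d)))) ∧ ((∀d ∃h (P(h) ∨ P(d))) ∨ (∃c P(c)) ∧ (∀f N(f,f)))
Standardize variables apart so no two quantifiers bind the same name: d↦y, h↦b, c↦a, f↦w1.
  ((∀c ¬P(c)) ∨ (∃f ¬N(f,f)) ∨ (∃d ∀h (¬P(h) ∧ ¬P(d)))) ∧ ((∀y ∃b (P(b) ∨ P(y))) ∨ (∃a P(a)) ∧ (∀w1 N(w1,w1)))
Pull the quantifiers to the front (each side's bound variable is not free in the other side):
  ∀c ∃f ∃d ∀h ∀y ∃b ∃a ∀w1 ((¬P(c) ∨ ¬N(f,f) ∨ ¬P(h) ∧ ¬P(d)) ∧ (P(b) ∨ P(y) ∨ P(a) ∧ N(w1,w1)))

∀c ∃f ∃d ∀h ∀y ∃b ∃a ∀w1 ((¬P(c) ∨ ¬N(f,f) ∨ ¬P(h) ∧ ¬P(d)) ∧ (P(b) ∨ P(y) ∨ P(a) ∧ N(w1,w1)))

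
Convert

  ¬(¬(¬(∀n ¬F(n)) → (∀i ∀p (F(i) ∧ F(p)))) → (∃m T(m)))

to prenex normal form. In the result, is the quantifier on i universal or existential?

Rewrite implications/biconditionals: A → B as ¬A ∨ B.
  ¬(¬¬(¬¬(∀n ¬F(n)) ∨ (∀i ∀p (F(i) ∧ F(p)))) ∨ (∃m T(m)))
Push ¬ through the quantifiers and connectives to reach negation normal form:
  (∃n F(n)) ∧ (∃i ∃p (¬F(i) ∨ ¬F(p))) ∧ (∀m ¬T(m))
Extract every quantifier outward, since the variables are now distinct and don't occur free across branches:
  ∃n ∃i ∃p ∀m (F(n) ∧ (¬F(i) ∨ ¬F(p)) ∧ ¬T(m))
The quantifier ∀i sits under an odd number of negations (counting the antecedent side of each →), so it flips to ∃i.

existential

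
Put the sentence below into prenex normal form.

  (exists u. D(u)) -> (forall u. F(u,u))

forall u. forall z1. (~D(u) | F(z1,z1))

First replace A → B with ¬A ∨ B.
  ~(exists u. D(u)) | (forall u. F(u,u))
Drive negations inward (¬∀x A ≡ ∃x ¬A, ¬∃x A ≡ ∀x ¬A, De Morgan for ∧/∨):
  (forall u. ~D(u)) | (forall u. F(u,u))
Give each quantifier a distinct variable: u↦z1.
  (forall u. ~D(u)) | (forall z1. F(z1,z1))
Finally move all quantifiers to the prefix:
  forall u. forall z1. (~D(u) | F(z1,z1))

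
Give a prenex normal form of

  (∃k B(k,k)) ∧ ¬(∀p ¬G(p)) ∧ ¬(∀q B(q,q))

Move each ¬ inward, flipping quantifiers it crosses:
  (∃k B(k,k)) ∧ (∃p G(p)) ∧ (∃q ¬B(q,q))
All bound variables are already distinct, so no renaming is needed.
Pull the quantifiers to the front (each side's bound variable is not free in the other side):
  ∃k ∃p ∃q (B(k,k) ∧ G(p) ∧ ¬B(q,q))

∃k ∃p ∃q (B(k,k) ∧ G(p) ∧ ¬B(q,q))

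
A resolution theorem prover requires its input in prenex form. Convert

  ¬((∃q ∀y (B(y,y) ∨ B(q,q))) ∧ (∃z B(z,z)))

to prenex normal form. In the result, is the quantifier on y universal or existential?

existential

Push ¬ through the quantifiers and connectives to reach negation normal form:
  (∀q ∃y (¬B(y,y) ∧ ¬B(q,q))) ∨ (∀z ¬B(z,z))
Finally move all quantifiers to the prefix:
  ∀q ∃y ∀z (¬B(y,y) ∧ ¬B(q,q) ∨ ¬B(z,z))
The quantifier ∀y sits under an odd number of negations, so it flips to ∃y.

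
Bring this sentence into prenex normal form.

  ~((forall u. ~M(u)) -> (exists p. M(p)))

forall u. forall p. (~M(u) & ~M(p))

Eliminate → and ↔ using ¬ and ∨.
  ~(~(forall u. ~M(u)) | (exists p. M(p)))
Push ¬ through the quantifiers and connectives to reach negation normal form:
  (forall u. ~M(u)) & (forall p. ~M(p))
Finally move all quantifiers to the prefix:
  forall u. forall p. (~M(u) & ~M(p))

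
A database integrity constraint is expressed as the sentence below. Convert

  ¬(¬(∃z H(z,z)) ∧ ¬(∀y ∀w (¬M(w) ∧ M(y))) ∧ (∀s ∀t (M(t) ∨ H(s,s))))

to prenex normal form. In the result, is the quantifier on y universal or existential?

universal

Move each ¬ inward, flipping quantifiers it crosses:
  (∃z H(z,z)) ∨ (∀y ∀w (¬M(w) ∧ M(y))) ∨ (∃s ∃t (¬M(t) ∧ ¬H(s,s)))
Extract every quantifier outward, since the variables are now distinct and don't occur free across branches:
  ∃z ∀y ∀w ∃s ∃t (H(z,z) ∨ ¬M(w) ∧ M(y) ∨ ¬M(t) ∧ ¬H(s,s))
The quantifier ∀y sits under an even number of negations, so it remains universal.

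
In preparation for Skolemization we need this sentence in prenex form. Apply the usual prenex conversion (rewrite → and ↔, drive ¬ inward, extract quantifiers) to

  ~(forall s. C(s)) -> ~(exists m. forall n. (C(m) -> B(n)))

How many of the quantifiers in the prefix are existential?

1

First replace A → B with ¬A ∨ B.
  ~~(forall s. C(s)) | ~(exists m. forall n. (~C(m) | B(n)))
Push ¬ through the quantifiers and connectives to reach negation normal form:
  (forall s. C(s)) | (forall m. exists n. (C(m) & ~B(n)))
Extract every quantifier outward, since the variables are now distinct and don't occur free across branches:
  forall s. forall m. exists n. (C(s) | C(m) & ~B(n))
The prefix is forall s forall m exists n: 2 universal, 1 existential.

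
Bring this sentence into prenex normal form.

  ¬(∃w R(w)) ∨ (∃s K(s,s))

∀w ∃s (¬R(w) ∨ K(s,s))

Move each ¬ inward, flipping quantifiers it crosses:
  (∀w ¬R(w)) ∨ (∃s K(s,s))
Extract every quantifier outward, since the variables are now distinct and don't occur free across branches:
  ∀w ∃s (¬R(w) ∨ K(s,s))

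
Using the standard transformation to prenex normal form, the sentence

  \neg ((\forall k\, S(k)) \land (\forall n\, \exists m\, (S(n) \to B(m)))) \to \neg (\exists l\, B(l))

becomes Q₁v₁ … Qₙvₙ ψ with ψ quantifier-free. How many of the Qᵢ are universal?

Rewrite implications/biconditionals: A → B as ¬A ∨ B.
  \neg \neg ((\forall k\, S(k)) \land (\forall n\, \exists m\, (\neg S(n) \lor B(m)))) \lor \neg (\exists l\, B(l))
Push ¬ through the quantifiers and connectives to reach negation normal form:
  (\forall k\, S(k)) \land (\forall n\, \exists m\, (\neg S(n) \lor B(m))) \lor (\forall l\, \neg B(l))
All bound variables are already distinct, so no renaming is needed.
Extract every quantifier outward, since the variables are now distinct and don't occur free across branches:
  \forall k\, \forall n\, \exists m\, \forall l\, (S(k) \land (\neg S(n) \lor B(m)) \lor \neg B(l))
The prefix is \forall k \forall n \exists m \forall l: 3 universal, 1 existential.

3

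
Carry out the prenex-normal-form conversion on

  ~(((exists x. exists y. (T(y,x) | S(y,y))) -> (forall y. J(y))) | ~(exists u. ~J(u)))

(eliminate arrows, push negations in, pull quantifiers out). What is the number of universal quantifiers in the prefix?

First replace A → B with ¬A ∨ B.
  ~(~(exists x. exists y. (T(y,x) | S(y,y))) | (forall y. J(y)) | ~(exists u. ~J(u)))
Push ¬ through the quantifiers and connectives to reach negation normal form:
  (exists x. exists y. (T(y,x) | S(y,y))) & (exists y. ~J(y)) & (exists u. ~J(u))
Standardize variables apart so no two quantifiers bind the same name: y↦w1.
  (exists x. exists y. (T(y,x) | S(y,y))) & (exists w1. ~J(w1)) & (exists u. ~J(u))
Finally move all quantifiers to the prefix:
  exists x. exists y. exists w1. exists u. ((T(y,x) | S(y,y)) & ~J(w1) & ~J(u))
The prefix is exists x exists y exists w1 exists u: 0 universal, 4 existential.

0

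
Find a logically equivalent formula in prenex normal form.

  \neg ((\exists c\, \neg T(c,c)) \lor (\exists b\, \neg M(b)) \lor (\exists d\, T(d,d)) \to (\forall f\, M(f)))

Rewrite implications/biconditionals: A → B as ¬A ∨ B.
  \neg (\neg ((\exists c\, \neg T(c,c)) \lor (\exists b\, \neg M(b)) \lor (\exists d\, T(d,d))) \lor (\forall f\, M(f)))
Push ¬ through the quantifiers and connectives to reach negation normal form:
  ((\exists c\, \neg T(c,c)) \lor (\exists b\, \neg M(b)) \lor (\exists d\, T(d,d))) \land (\exists f\, \neg M(f))
Pull the quantifiers to the front (each side's bound variable is not free in the other side):
  \exists c\, \exists b\, \exists d\, \exists f\, ((\neg T(c,c) \lor \neg M(b) \lor T(d,d)) \land \neg M(f))

\exists c\, \exists b\, \exists d\, \exists f\, ((\neg T(c,c) \lor \neg M(b) \lor T(d,d)) \land \neg M(f))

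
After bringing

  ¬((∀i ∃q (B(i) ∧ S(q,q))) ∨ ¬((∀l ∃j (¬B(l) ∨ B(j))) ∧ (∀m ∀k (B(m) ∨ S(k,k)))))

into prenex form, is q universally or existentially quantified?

Drive negations inward (¬∀x A ≡ ∃x ¬A, ¬∃x A ≡ ∀x ¬A, De Morgan for ∧/∨):
  (∃i ∀q (¬B(i) ∨ ¬S(q,q))) ∧ (∀l ∃j (¬B(l) ∨ B(j))) ∧ (∀m ∀k (B(m) ∨ S(k,k)))
All bound variables are already distinct, so no renaming is needed.
Extract every quantifier outward, since the variables are now distinct and don't occur free across branches:
  ∃i ∀q ∀l ∃j ∀m ∀k ((¬B(i) ∨ ¬S(q,q)) ∧ (¬B(l) ∨ B(j)) ∧ (B(m) ∨ S(k,k)))
The quantifier ∃q sits under an odd number of negations, so it flips to ∀q.

universal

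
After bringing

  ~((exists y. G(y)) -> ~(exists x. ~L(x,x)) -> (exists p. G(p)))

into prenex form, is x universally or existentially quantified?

Eliminate → and ↔ using ¬ and ∨.
  ~(~(exists y. G(y)) | ~~(exists x. ~L(x,x)) | (exists p. G(p)))
Drive negations inward (¬∀x A ≡ ∃x ¬A, ¬∃x A ≡ ∀x ¬A, De Morgan for ∧/∨):
  (exists y. G(y)) & (forall x. L(x,x)) & (forall p. ~G(p))
All bound variables are already distinct, so no renaming is needed.
Extract every quantifier outward, since the variables are now distinct and don't occur free across branches:
  exists y. forall x. forall p. (G(y) & L(x,x) & ~G(p))
The quantifier exists x sits under an odd number of negations (counting the antecedent side of each →), so it flips to forall x.

universal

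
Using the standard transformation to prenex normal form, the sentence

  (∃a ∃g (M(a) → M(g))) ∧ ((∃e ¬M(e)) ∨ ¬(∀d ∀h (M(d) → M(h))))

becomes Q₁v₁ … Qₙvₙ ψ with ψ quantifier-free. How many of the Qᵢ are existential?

5

First replace A → B with ¬A ∨ B.
  (∃a ∃g (¬M(a) ∨ M(g))) ∧ ((∃e ¬M(e)) ∨ ¬(∀d ∀h (¬M(d) ∨ M(h))))
Drive negations inward (¬∀x A ≡ ∃x ¬A, ¬∃x A ≡ ∀x ¬A, De Morgan for ∧/∨):
  (∃a ∃g (¬M(a) ∨ M(g))) ∧ ((∃e ¬M(e)) ∨ (∃d ∃h (M(d) ∧ ¬M(h))))
All bound variables are already distinct, so no renaming is needed.
Extract every quantifier outward, since the variables are now distinct and don't occur free across branches:
  ∃a ∃g ∃e ∃d ∃h ((¬M(a) ∨ M(g)) ∧ (¬M(e) ∨ M(d) ∧ ¬M(h)))
The prefix is ∃a ∃g ∃e ∃d ∃h: 0 universal, 5 existential.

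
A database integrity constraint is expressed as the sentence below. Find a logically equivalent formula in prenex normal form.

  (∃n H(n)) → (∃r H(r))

First replace A → B with ¬A ∨ B.
  ¬(∃n H(n)) ∨ (∃r H(r))
Push ¬ through the quantifiers and connectives to reach negation normal form:
  (∀n ¬H(n)) ∨ (∃r H(r))
All bound variables are already distinct, so no renaming is needed.
Pull the quantifiers to the front (each side's bound variable is not free in the other side):
  ∀n ∃r (¬H(n) ∨ H(r))

∀n ∃r (¬H(n) ∨ H(r))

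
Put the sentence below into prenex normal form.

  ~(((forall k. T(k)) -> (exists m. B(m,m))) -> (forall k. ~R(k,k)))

exists k. exists m. exists z. ((~T(k) | B(m,m)) & R(z,z))

Rewrite implications/biconditionals: A → B as ¬A ∨ B.
  ~(~(~(forall k. T(k)) | (exists m. B(m,m))) | (forall k. ~R(k,k)))
Push ¬ through the quantifiers and connectives to reach negation normal form:
  ((exists k. ~T(k)) | (exists m. B(m,m))) & (exists k. R(k,k))
Give each quantifier a distinct variable: k↦z.
  ((exists k. ~T(k)) | (exists m. B(m,m))) & (exists z. R(z,z))
Extract every quantifier outward, since the variables are now distinct and don't occur free across branches:
  exists k. exists m. exists z. ((~T(k) | B(m,m)) & R(z,z))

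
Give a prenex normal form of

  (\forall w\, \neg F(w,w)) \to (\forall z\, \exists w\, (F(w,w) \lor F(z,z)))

First replace A → B with ¬A ∨ B.
  \neg (\forall w\, \neg F(w,w)) \lor (\forall z\, \exists w\, (F(w,w) \lor F(z,z)))
Drive negations inward (¬∀x A ≡ ∃x ¬A, ¬∃x A ≡ ∀x ¬A, De Morgan for ∧/∨):
  (\exists w\, F(w,w)) \lor (\forall z\, \exists w\, (F(w,w) \lor F(z,z)))
Standardize variables apart so no two quantifiers bind the same name: w↦r.
  (\exists w\, F(w,w)) \lor (\forall z\, \exists r\, (F(r,r) \lor F(z,z)))
Extract every quantifier outward, since the variables are now distinct and don't occur free across branches:
  \exists w\, \forall z\, \exists r\, (F(w,w) \lor F(r,r) \lor F(z,z))

\exists w\, \forall z\, \exists r\, (F(w,w) \lor F(r,r) \lor F(z,z))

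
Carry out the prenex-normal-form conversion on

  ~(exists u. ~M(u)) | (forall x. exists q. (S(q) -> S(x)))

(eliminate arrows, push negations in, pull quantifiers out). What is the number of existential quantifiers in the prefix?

First replace A → B with ¬A ∨ B.
  ~(exists u. ~M(u)) | (forall x. exists q. (~S(q) | S(x)))
Drive negations inward (¬∀x A ≡ ∃x ¬A, ¬∃x A ≡ ∀x ¬A, De Morgan for ∧/∨):
  (forall u. M(u)) | (forall x. exists q. (~S(q) | S(x)))
All bound variables are already distinct, so no renaming is needed.
Extract every quantifier outward, since the variables are now distinct and don't occur free across branches:
  forall u. forall x. exists q. (M(u) | ~S(q) | S(x))
The prefix is forall u forall x exists q: 2 universal, 1 existential.

1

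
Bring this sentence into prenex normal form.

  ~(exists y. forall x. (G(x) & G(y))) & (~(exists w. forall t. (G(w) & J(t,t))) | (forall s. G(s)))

forall y. exists x. forall w. exists t. forall s. ((~G(x) | ~G(y)) & (~G(w) | ~J(t,t) | G(s)))

Drive negations inward (¬∀x A ≡ ∃x ¬A, ¬∃x A ≡ ∀x ¬A, De Morgan for ∧/∨):
  (forall y. exists x. (~G(x) | ~G(y))) & ((forall w. exists t. (~G(w) | ~J(t,t))) | (forall s. G(s)))
Extract every quantifier outward, since the variables are now distinct and don't occur free across branches:
  forall y. exists x. forall w. exists t. forall s. ((~G(x) | ~G(y)) & (~G(w) | ~J(t,t) | G(s)))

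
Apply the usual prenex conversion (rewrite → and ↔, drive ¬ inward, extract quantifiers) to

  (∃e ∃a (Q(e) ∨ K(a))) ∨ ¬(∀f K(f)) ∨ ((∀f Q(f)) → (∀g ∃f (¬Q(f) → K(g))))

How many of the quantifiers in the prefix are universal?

1

Rewrite implications/biconditionals: A → B as ¬A ∨ B.
  (∃e ∃a (Q(e) ∨ K(a))) ∨ ¬(∀f K(f)) ∨ ¬(∀f Q(f)) ∨ (∀g ∃f (¬¬Q(f) ∨ K(g)))
Drive negations inward (¬∀x A ≡ ∃x ¬A, ¬∃x A ≡ ∀x ¬A, De Morgan for ∧/∨):
  (∃e ∃a (Q(e) ∨ K(a))) ∨ (∃f ¬K(f)) ∨ (∃f ¬Q(f)) ∨ (∀g ∃f (Q(f) ∨ K(g)))
Give each quantifier a distinct variable: f↦v1, f↦w.
  (∃e ∃a (Q(e) ∨ K(a))) ∨ (∃f ¬K(f)) ∨ (∃v1 ¬Q(v1)) ∨ (∀g ∃w (Q(w) ∨ K(g)))
Finally move all quantifiers to the prefix:
  ∃e ∃a ∃f ∃v1 ∀g ∃w (Q(e) ∨ K(a) ∨ ¬K(f) ∨ ¬Q(v1) ∨ Q(w) ∨ K(g))
The prefix is ∃e ∃a ∃f ∃v1 ∀g ∃w: 1 universal, 5 existential.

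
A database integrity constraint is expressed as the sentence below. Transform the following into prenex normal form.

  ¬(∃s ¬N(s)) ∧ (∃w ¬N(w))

∀s ∃w (N(s) ∧ ¬N(w))

Push ¬ through the quantifiers and connectives to reach negation normal form:
  (∀s N(s)) ∧ (∃w ¬N(w))
All bound variables are already distinct, so no renaming is needed.
Extract every quantifier outward, since the variables are now distinct and don't occur free across branches:
  ∀s ∃w (N(s) ∧ ¬N(w))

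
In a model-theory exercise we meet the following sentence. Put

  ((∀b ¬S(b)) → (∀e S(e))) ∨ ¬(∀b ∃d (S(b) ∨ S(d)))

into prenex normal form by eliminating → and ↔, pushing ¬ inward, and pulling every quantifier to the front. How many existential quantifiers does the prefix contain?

Rewrite implications/biconditionals: A → B as ¬A ∨ B.
  ¬(∀b ¬S(b)) ∨ (∀e S(e)) ∨ ¬(∀b ∃d (S(b) ∨ S(d)))
Drive negations inward (¬∀x A ≡ ∃x ¬A, ¬∃x A ≡ ∀x ¬A, De Morgan for ∧/∨):
  (∃b S(b)) ∨ (∀e S(e)) ∨ (∃b ∀d (¬S(b) ∧ ¬S(d)))
Rename bound variables to avoid capture: b↦v.
  (∃b S(b)) ∨ (∀e S(e)) ∨ (∃v ∀d (¬S(v) ∧ ¬S(d)))
Finally move all quantifiers to the prefix:
  ∃b ∀e ∃v ∀d (S(b) ∨ S(e) ∨ ¬S(v) ∧ ¬S(d))
The prefix is ∃b ∀e ∃v ∀d: 2 universal, 2 existential.

2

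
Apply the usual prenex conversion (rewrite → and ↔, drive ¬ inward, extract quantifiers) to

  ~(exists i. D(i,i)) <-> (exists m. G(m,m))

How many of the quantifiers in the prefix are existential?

First replace A → B with ¬A ∨ B; A ↔ B as (¬A ∨ B) ∧ (¬B ∨ A).
  (~~(exists i. D(i,i)) | (exists m. G(m,m))) & (~(exists m. G(m,m)) | ~(exists i. D(i,i)))
Drive negations inward (¬∀x A ≡ ∃x ¬A, ¬∃x A ≡ ∀x ¬A, De Morgan for ∧/∨):
  ((exists i. D(i,i)) | (exists m. G(m,m))) & ((forall m. ~G(m,m)) | (forall i. ~D(i,i)))
Give each quantifier a distinct variable: m↦y, i↦p.
  ((exists i. D(i,i)) | (exists m. G(m,m))) & ((forall y. ~G(y,y)) | (forall p. ~D(p,p)))
Extract every quantifier outward, since the variables are now distinct and don't occur free across branches:
  exists i. exists m. forall y. forall p. ((D(i,i) | G(m,m)) & (~G(y,y) | ~D(p,p)))
The prefix is exists i exists m forall y forall p: 2 universal, 2 existential.

2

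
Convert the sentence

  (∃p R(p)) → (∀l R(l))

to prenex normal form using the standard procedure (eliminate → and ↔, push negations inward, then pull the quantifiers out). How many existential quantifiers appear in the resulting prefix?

0

First replace A → B with ¬A ∨ B.
  ¬(∃p R(p)) ∨ (∀l R(l))
Move each ¬ inward, flipping quantifiers it crosses:
  (∀p ¬R(p)) ∨ (∀l R(l))
All bound variables are already distinct, so no renaming is needed.
Finally move all quantifiers to the prefix:
  ∀p ∀l (¬R(p) ∨ R(l))
The prefix is ∀p ∀l: 2 universal, 0 existential.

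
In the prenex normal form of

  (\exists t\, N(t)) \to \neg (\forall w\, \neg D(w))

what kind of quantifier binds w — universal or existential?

existential

Eliminate → and ↔ using ¬ and ∨.
  \neg (\exists t\, N(t)) \lor \neg (\forall w\, \neg D(w))
Move each ¬ inward, flipping quantifiers it crosses:
  (\forall t\, \neg N(t)) \lor (\exists w\, D(w))
All bound variables are already distinct, so no renaming is needed.
Pull the quantifiers to the front (each side's bound variable is not free in the other side):
  \forall t\, \exists w\, (\neg N(t) \lor D(w))
The quantifier \forall w sits under an odd number of negations (counting the antecedent side of each →), so it flips to \exists w.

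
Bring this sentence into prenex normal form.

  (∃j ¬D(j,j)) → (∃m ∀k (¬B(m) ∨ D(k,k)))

First replace A → B with ¬A ∨ B.
  ¬(∃j ¬D(j,j)) ∨ (∃m ∀k (¬B(m) ∨ D(k,k)))
Drive negations inward (¬∀x A ≡ ∃x ¬A, ¬∃x A ≡ ∀x ¬A, De Morgan for ∧/∨):
  (∀j D(j,j)) ∨ (∃m ∀k (¬B(m) ∨ D(k,k)))
All bound variables are already distinct, so no renaming is needed.
Pull the quantifiers to the front (each side's bound variable is not free in the other side):
  ∀j ∃m ∀k (D(j,j) ∨ ¬B(m) ∨ D(k,k))

∀j ∃m ∀k (D(j,j) ∨ ¬B(m) ∨ D(k,k))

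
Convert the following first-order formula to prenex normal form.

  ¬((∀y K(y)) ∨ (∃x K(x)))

∃y ∀x (¬K(y) ∧ ¬K(x))

Drive negations inward (¬∀x A ≡ ∃x ¬A, ¬∃x A ≡ ∀x ¬A, De Morgan for ∧/∨):
  (∃y ¬K(y)) ∧ (∀x ¬K(x))
All bound variables are already distinct, so no renaming is needed.
Pull the quantifiers to the front (each side's bound variable is not free in the other side):
  ∃y ∀x (¬K(y) ∧ ¬K(x))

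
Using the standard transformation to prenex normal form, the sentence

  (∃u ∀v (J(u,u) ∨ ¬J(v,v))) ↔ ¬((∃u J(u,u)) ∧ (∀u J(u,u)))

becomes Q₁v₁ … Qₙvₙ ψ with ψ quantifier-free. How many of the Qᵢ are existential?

Eliminate → and ↔ using ¬ and ∨; A ↔ B as (¬A ∨ B) ∧ (¬B ∨ A).
  (¬(∃u ∀v (J(u,u) ∨ ¬J(v,v))) ∨ ¬((∃u J(u,u)) ∧ (∀u J(u,u)))) ∧ (¬¬((∃u J(u,u)) ∧ (∀u J(u,u))) ∨ (∃u ∀v (J(u,u) ∨ ¬J(v,v))))
Push ¬ through the quantifiers and connectives to reach negation normal form:
  ((∀u ∃v (¬J(u,u) ∧ J(v,v))) ∨ (∀u ¬J(u,u)) ∨ (∃u ¬J(u,u))) ∧ ((∃u J(u,u)) ∧ (∀u J(u,u)) ∨ (∃u ∀v (J(u,u) ∨ ¬J(v,v))))
Rename bound variables to avoid capture: u↦t, u↦s, u↦w, u↦w1, u↦q, v↦x.
  ((∀u ∃v (¬J(u,u) ∧ J(v,v))) ∨ (∀t ¬J(t,t)) ∨ (∃s ¬J(s,s))) ∧ ((∃w J(w,w)) ∧ (∀w1 J(w1,w1)) ∨ (∃q ∀x (J(q,q) ∨ ¬J(x,x))))
Pull the quantifiers to the front (each side's bound variable is not free in the other side):
  ∀u ∃v ∀t ∃s ∃w ∀w1 ∃q ∀x ((¬J(u,u) ∧ J(v,v) ∨ ¬J(t,t) ∨ ¬J(s,s)) ∧ (J(w,w) ∧ J(w1,w1) ∨ J(q,q) ∨ ¬J(x,x)))
The prefix is ∀u ∃v ∀t ∃s ∃w ∀w1 ∃q ∀x: 4 universal, 4 existential.

4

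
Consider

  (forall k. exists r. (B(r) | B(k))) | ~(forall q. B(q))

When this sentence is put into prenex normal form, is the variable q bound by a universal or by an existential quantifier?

existential

Move each ¬ inward, flipping quantifiers it crosses:
  (forall k. exists r. (B(r) | B(k))) | (exists q. ~B(q))
Finally move all quantifiers to the prefix:
  forall k. exists r. exists q. (B(r) | B(k) | ~B(q))
The quantifier forall q sits under an odd number of negations, so it flips to exists q.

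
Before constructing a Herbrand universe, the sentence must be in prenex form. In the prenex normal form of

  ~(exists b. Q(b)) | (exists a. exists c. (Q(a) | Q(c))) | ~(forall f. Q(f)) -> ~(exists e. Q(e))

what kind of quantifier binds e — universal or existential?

Eliminate → and ↔ using ¬ and ∨.
  ~(~(exists b. Q(b)) | (exists a. exists c. (Q(a) | Q(c))) | ~(forall f. Q(f))) | ~(exists e. Q(e))
Move each ¬ inward, flipping quantifiers it crosses:
  (exists b. Q(b)) & (forall a. forall c. (~Q(a) & ~Q(c))) & (forall f. Q(f)) | (forall e. ~Q(e))
Pull the quantifiers to the front (each side's bound variable is not free in the other side):
  exists b. forall a. forall c. forall f. forall e. (Q(b) & ~Q(a) & ~Q(c) & Q(f) | ~Q(e))
The quantifier exists e sits under an odd number of negations (counting the antecedent side of each →), so it flips to forall e.

universal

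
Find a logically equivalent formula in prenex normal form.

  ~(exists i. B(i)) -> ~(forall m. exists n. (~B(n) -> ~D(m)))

exists i. exists m. forall n. (B(i) | ~B(n) & D(m))

Eliminate → and ↔ using ¬ and ∨.
  ~~(exists i. B(i)) | ~(forall m. exists n. (~~B(n) | ~D(m)))
Push ¬ through the quantifiers and connectives to reach negation normal form:
  (exists i. B(i)) | (exists m. forall n. (~B(n) & D(m)))
All bound variables are already distinct, so no renaming is needed.
Extract every quantifier outward, since the variables are now distinct and don't occur free across branches:
  exists i. exists m. forall n. (B(i) | ~B(n) & D(m))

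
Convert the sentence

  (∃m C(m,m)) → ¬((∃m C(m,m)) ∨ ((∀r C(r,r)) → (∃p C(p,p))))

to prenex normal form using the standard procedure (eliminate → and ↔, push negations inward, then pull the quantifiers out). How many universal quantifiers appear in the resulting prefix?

4

Rewrite implications/biconditionals: A → B as ¬A ∨ B.
  ¬(∃m C(m,m)) ∨ ¬((∃m C(m,m)) ∨ ¬(∀r C(r,r)) ∨ (∃p C(p,p)))
Drive negations inward (¬∀x A ≡ ∃x ¬A, ¬∃x A ≡ ∀x ¬A, De Morgan for ∧/∨):
  (∀m ¬C(m,m)) ∨ (∀m ¬C(m,m)) ∧ (∀r C(r,r)) ∧ (∀p ¬C(p,p))
Rename bound variables to avoid capture: m↦b.
  (∀m ¬C(m,m)) ∨ (∀b ¬C(b,b)) ∧ (∀r C(r,r)) ∧ (∀p ¬C(p,p))
Finally move all quantifiers to the prefix:
  ∀m ∀b ∀r ∀p (¬C(m,m) ∨ ¬C(b,b) ∧ C(r,r) ∧ ¬C(p,p))
The prefix is ∀m ∀b ∀r ∀p: 4 universal, 0 existential.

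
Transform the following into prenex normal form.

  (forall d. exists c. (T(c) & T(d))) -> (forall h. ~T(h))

First replace A → B with ¬A ∨ B.
  ~(forall d. exists c. (T(c) & T(d))) | (forall h. ~T(h))
Drive negations inward (¬∀x A ≡ ∃x ¬A, ¬∃x A ≡ ∀x ¬A, De Morgan for ∧/∨):
  (exists d. forall c. (~T(c) | ~T(d))) | (forall h. ~T(h))
All bound variables are already distinct, so no renaming is needed.
Extract every quantifier outward, since the variables are now distinct and don't occur free across branches:
  exists d. forall c. forall h. (~T(c) | ~T(d) | ~T(h))

exists d. forall c. forall h. (~T(c) | ~T(d) | ~T(h))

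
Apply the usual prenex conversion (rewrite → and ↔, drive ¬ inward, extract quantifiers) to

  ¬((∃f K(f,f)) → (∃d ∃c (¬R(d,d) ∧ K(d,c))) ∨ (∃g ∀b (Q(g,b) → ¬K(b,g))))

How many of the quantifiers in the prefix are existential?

Eliminate → and ↔ using ¬ and ∨.
  ¬(¬(∃f K(f,f)) ∨ (∃d ∃c (¬R(d,d) ∧ K(d,c))) ∨ (∃g ∀b (¬Q(g,b) ∨ ¬K(b,g))))
Move each ¬ inward, flipping quantifiers it crosses:
  (∃f K(f,f)) ∧ (∀d ∀c (R(d,d) ∨ ¬K(d,c))) ∧ (∀g ∃b (Q(g,b) ∧ K(b,g)))
Extract every quantifier outward, since the variables are now distinct and don't occur free across branches:
  ∃f ∀d ∀c ∀g ∃b (K(f,f) ∧ (R(d,d) ∨ ¬K(d,c)) ∧ Q(g,b) ∧ K(b,g))
The prefix is ∃f ∀d ∀c ∀g ∃b: 3 universal, 2 existential.

2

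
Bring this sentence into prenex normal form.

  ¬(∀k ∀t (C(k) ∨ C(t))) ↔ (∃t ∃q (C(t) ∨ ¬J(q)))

∀k ∀t ∃c ∃q ∀w1 ∀u ∃x ∃z1 ((C(k) ∨ C(t) ∨ C(c) ∨ ¬J(q)) ∧ (¬C(w1) ∧ J(u) ∨ ¬C(x) ∧ ¬C(z1)))

Eliminate → and ↔ using ¬ and ∨; A ↔ B as (¬A ∨ B) ∧ (¬B ∨ A).
  (¬¬(∀k ∀t (C(k) ∨ C(t))) ∨ (∃t ∃q (C(t) ∨ ¬J(q)))) ∧ (¬(∃t ∃q (C(t) ∨ ¬J(q))) ∨ ¬(∀k ∀t (C(k) ∨ C(t))))
Drive negations inward (¬∀x A ≡ ∃x ¬A, ¬∃x A ≡ ∀x ¬A, De Morgan for ∧/∨):
  ((∀k ∀t (C(k) ∨ C(t))) ∨ (∃t ∃q (C(t) ∨ ¬J(q)))) ∧ ((∀t ∀q (¬C(t) ∧ J(q))) ∨ (∃k ∃t (¬C(k) ∧ ¬C(t))))
Rename bound variables to avoid capture: t↦c, t↦w1, q↦u, k↦x, t↦z1.
  ((∀k ∀t (C(k) ∨ C(t))) ∨ (∃c ∃q (C(c) ∨ ¬J(q)))) ∧ ((∀w1 ∀u (¬C(w1) ∧ J(u))) ∨ (∃x ∃z1 (¬C(x) ∧ ¬C(z1))))
Extract every quantifier outward, since the variables are now distinct and don't occur free across branches:
  ∀k ∀t ∃c ∃q ∀w1 ∀u ∃x ∃z1 ((C(k) ∨ C(t) ∨ C(c) ∨ ¬J(q)) ∧ (¬C(w1) ∧ J(u) ∨ ¬C(x) ∧ ¬C(z1)))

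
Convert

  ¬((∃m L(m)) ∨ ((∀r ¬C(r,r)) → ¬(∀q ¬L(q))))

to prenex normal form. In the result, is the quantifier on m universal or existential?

Rewrite implications/biconditionals: A → B as ¬A ∨ B.
  ¬((∃m L(m)) ∨ ¬(∀r ¬C(r,r)) ∨ ¬(∀q ¬L(q)))
Push ¬ through the quantifiers and connectives to reach negation normal form:
  (∀m ¬L(m)) ∧ (∀r ¬C(r,r)) ∧ (∀q ¬L(q))
Finally move all quantifiers to the prefix:
  ∀m ∀r ∀q (¬L(m) ∧ ¬C(r,r) ∧ ¬L(q))
The quantifier ∃m sits under an odd number of negations (counting the antecedent side of each →), so it flips to ∀m.

universal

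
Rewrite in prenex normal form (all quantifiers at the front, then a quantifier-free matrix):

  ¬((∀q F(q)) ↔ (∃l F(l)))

Rewrite implications/biconditionals: A → B as ¬A ∨ B; A ↔ B as (¬A ∨ B) ∧ (¬B ∨ A).
  ¬((¬(∀q F(q)) ∨ (∃l F(l))) ∧ (¬(∃l F(l)) ∨ (∀q F(q))))
Move each ¬ inward, flipping quantifiers it crosses:
  (∀q F(q)) ∧ (∀l ¬F(l)) ∨ (∃l F(l)) ∧ (∃q ¬F(q))
Standardize variables apart so no two quantifiers bind the same name: l↦t, q↦b.
  (∀q F(q)) ∧ (∀l ¬F(l)) ∨ (∃t F(t)) ∧ (∃b ¬F(b))
Extract every quantifier outward, since the variables are now distinct and don't occur free across branches:
  ∀q ∀l ∃t ∃b (F(q) ∧ ¬F(l) ∨ F(t) ∧ ¬F(b))

∀q ∀l ∃t ∃b (F(q) ∧ ¬F(l) ∨ F(t) ∧ ¬F(b))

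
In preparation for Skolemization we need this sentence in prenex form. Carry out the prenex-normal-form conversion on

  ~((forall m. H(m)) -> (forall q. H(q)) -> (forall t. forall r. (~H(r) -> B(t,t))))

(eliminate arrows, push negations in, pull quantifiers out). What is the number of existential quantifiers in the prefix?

Rewrite implications/biconditionals: A → B as ¬A ∨ B.
  ~(~(forall m. H(m)) | ~(forall q. H(q)) | (forall t. forall r. (~~H(r) | B(t,t))))
Push ¬ through the quantifiers and connectives to reach negation normal form:
  (forall m. H(m)) & (forall q. H(q)) & (exists t. exists r. (~H(r) & ~B(t,t)))
Finally move all quantifiers to the prefix:
  forall m. forall q. exists t. exists r. (H(m) & H(q) & ~H(r) & ~B(t,t))
The prefix is forall m forall q exists t exists r: 2 universal, 2 existential.

2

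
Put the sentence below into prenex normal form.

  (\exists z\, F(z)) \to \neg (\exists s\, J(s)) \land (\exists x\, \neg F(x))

First replace A → B with ¬A ∨ B.
  \neg (\exists z\, F(z)) \lor \neg (\exists s\, J(s)) \land (\exists x\, \neg F(x))
Push ¬ through the quantifiers and connectives to reach negation normal form:
  (\forall z\, \neg F(z)) \lor (\forall s\, \neg J(s)) \land (\exists x\, \neg F(x))
All bound variables are already distinct, so no renaming is needed.
Finally move all quantifiers to the prefix:
  \forall z\, \forall s\, \exists x\, (\neg F(z) \lor \neg J(s) \land \neg F(x))

\forall z\, \forall s\, \exists x\, (\neg F(z) \lor \neg J(s) \land \neg F(x))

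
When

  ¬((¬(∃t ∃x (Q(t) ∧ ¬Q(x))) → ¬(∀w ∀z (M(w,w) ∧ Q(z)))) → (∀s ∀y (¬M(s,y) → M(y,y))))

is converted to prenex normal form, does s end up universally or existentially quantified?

existential

Eliminate → and ↔ using ¬ and ∨.
  ¬(¬(¬¬(∃t ∃x (Q(t) ∧ ¬Q(x))) ∨ ¬(∀w ∀z (M(w,w) ∧ Q(z)))) ∨ (∀s ∀y (¬¬M(s,y) ∨ M(y,y))))
Drive negations inward (¬∀x A ≡ ∃x ¬A, ¬∃x A ≡ ∀x ¬A, De Morgan for ∧/∨):
  ((∃t ∃x (Q(t) ∧ ¬Q(x))) ∨ (∃w ∃z (¬M(w,w) ∨ ¬Q(z)))) ∧ (∃s ∃y (¬M(s,y) ∧ ¬M(y,y)))
All bound variables are already distinct, so no renaming is needed.
Extract every quantifier outward, since the variables are now distinct and don't occur free across branches:
  ∃t ∃x ∃w ∃z ∃s ∃y ((Q(t) ∧ ¬Q(x) ∨ ¬M(w,w) ∨ ¬Q(z)) ∧ ¬M(s,y) ∧ ¬M(y,y))
The quantifier ∀s sits under an odd number of negations (counting the antecedent side of each →), so it flips to ∃s.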